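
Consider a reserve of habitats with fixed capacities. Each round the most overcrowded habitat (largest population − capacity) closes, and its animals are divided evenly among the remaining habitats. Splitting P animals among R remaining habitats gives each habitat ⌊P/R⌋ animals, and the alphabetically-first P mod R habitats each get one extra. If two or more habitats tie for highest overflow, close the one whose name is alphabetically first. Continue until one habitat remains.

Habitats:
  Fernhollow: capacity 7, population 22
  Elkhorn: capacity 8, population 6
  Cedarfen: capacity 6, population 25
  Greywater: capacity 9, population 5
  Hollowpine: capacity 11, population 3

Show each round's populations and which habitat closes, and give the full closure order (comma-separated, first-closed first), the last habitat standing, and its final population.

Closure order: Cedarfen, Fernhollow, Elkhorn, Greywater
Last habitat: Hollowpine with 61 animals

Round 1: Cedarfen=25 Elkhorn=6 Fernhollow=22 Greywater=5 Hollowpine=3 → close Cedarfen (overflow 19)
  25÷4 = 6 each, +1 to first 1
Round 2: Elkhorn=13 Fernhollow=28 Greywater=11 Hollowpine=9 → close Fernhollow (overflow 21)
  28÷3 = 9 each, +1 to first 1
Round 3: Elkhorn=23 Greywater=20 Hollowpine=18 → close Elkhorn (overflow 15)
  23÷2 = 11 each, +1 to first 1
Round 4: Greywater=32 Hollowpine=29 → close Greywater (overflow 23)
  32÷1 = 32 each, +1 to first 0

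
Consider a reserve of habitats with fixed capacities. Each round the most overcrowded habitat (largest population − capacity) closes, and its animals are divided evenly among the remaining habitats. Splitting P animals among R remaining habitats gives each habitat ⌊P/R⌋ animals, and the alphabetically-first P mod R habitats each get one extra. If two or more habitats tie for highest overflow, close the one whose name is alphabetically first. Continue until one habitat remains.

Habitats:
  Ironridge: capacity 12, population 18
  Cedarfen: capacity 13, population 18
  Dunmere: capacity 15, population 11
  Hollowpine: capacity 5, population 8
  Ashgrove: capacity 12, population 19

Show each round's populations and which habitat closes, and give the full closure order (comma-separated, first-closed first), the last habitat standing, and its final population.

Round 1: Ashgrove=19 Cedarfen=18 Dunmere=11 Hollowpine=8 Ironridge=18 → close Ashgrove (overflow 7)
  19÷4 = 4 each, +1 to first 3
Round 2: Cedarfen=23 Dunmere=16 Hollowpine=13 Ironridge=22 → close Cedarfen (overflow 10)
  23÷3 = 7 each, +1 to first 2
Round 3: Dunmere=24 Hollowpine=21 Ironridge=29 → close Ironridge (overflow 17)
  29÷2 = 14 each, +1 to first 1
Round 4: Dunmere=39 Hollowpine=35 → close Hollowpine (overflow 30)
  35÷1 = 35 each, +1 to first 0

Closure order: Ashgrove, Cedarfen, Ironridge, Hollowpine
Last habitat: Dunmere with 74 animals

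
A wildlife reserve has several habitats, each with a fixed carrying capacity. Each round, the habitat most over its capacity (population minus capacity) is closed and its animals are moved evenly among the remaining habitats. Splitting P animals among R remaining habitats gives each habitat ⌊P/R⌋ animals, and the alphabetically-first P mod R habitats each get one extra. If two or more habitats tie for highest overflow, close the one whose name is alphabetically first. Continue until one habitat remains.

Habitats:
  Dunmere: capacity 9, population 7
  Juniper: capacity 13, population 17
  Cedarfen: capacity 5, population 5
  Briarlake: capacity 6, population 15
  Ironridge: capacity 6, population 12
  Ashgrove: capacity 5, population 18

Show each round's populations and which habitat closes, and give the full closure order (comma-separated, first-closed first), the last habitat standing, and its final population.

Round 1: Ashgrove=18 Briarlake=15 Cedarfen=5 Dunmere=7 Ironridge=12 Juniper=17 → close Ashgrove (overflow 13)
  18÷5 = 3 each, +1 to first 3
Round 2: Briarlake=19 Cedarfen=9 Dunmere=11 Ironridge=15 Juniper=20 → close Briarlake (overflow 13)
  19÷4 = 4 each, +1 to first 3
Round 3: Cedarfen=14 Dunmere=16 Ironridge=20 Juniper=24 → close Ironridge (overflow 14)
  20÷3 = 6 each, +1 to first 2
Round 4: Cedarfen=21 Dunmere=23 Juniper=30 → close Juniper (overflow 17)
  30÷2 = 15 each, +1 to first 0
Round 5: Cedarfen=36 Dunmere=38 → close Cedarfen (overflow 31)
  36÷1 = 36 each, +1 to first 0

Closure order: Ashgrove, Briarlake, Ironridge, Juniper, Cedarfen
Last habitat: Dunmere with 74 animals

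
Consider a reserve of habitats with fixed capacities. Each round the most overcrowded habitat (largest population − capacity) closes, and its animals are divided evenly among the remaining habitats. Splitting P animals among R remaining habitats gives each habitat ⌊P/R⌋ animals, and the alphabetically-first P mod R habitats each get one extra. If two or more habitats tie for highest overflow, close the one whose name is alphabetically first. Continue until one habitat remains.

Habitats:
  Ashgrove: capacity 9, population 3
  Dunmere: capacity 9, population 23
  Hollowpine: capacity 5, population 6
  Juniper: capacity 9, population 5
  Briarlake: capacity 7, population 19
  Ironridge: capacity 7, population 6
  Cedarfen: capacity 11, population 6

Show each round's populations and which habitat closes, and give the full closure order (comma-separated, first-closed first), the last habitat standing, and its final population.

Closure order: Dunmere, Briarlake, Hollowpine, Ironridge, Cedarfen, Ashgrove
Last habitat: Juniper with 68 animals

Round 1: Ashgrove=3 Briarlake=19 Cedarfen=6 Dunmere=23 Hollowpine=6 Ironridge=6 Juniper=5 → close Dunmere (overflow 14)
  23÷6 = 3 each, +1 to first 5
Round 2: Ashgrove=7 Briarlake=23 Cedarfen=10 Hollowpine=10 Ironridge=10 Juniper=8 → close Briarlake (overflow 16)
  23÷5 = 4 each, +1 to first 3
Round 3: Ashgrove=12 Cedarfen=15 Hollowpine=15 Ironridge=14 Juniper=12 → close Hollowpine (overflow 10)
  15÷4 = 3 each, +1 to first 3
Round 4: Ashgrove=16 Cedarfen=19 Ironridge=18 Juniper=15 → close Ironridge (overflow 11)
  18÷3 = 6 each, +1 to first 0
Round 5: Ashgrove=22 Cedarfen=25 Juniper=21 → close Cedarfen (overflow 14)
  25÷2 = 12 each, +1 to first 1
Round 6: Ashgrove=35 Juniper=33 → close Ashgrove (overflow 26)
  35÷1 = 35 each, +1 to first 0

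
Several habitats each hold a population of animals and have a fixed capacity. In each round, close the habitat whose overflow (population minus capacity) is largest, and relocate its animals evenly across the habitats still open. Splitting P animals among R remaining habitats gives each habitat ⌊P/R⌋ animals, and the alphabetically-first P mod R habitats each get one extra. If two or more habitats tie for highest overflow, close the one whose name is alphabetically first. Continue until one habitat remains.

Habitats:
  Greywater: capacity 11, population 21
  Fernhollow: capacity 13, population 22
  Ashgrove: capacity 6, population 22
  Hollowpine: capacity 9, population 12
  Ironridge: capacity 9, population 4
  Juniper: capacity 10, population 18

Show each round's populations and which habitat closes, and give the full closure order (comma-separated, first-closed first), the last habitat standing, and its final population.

Closure order: Ashgrove, Greywater, Fernhollow, Juniper, Hollowpine
Last habitat: Ironridge with 99 animals

Round 1: Ashgrove=22 Fernhollow=22 Greywater=21 Hollowpine=12 Ironridge=4 Juniper=18 → close Ashgrove (overflow 16)
  22÷5 = 4 each, +1 to first 2
Round 2: Fernhollow=27 Greywater=26 Hollowpine=16 Ironridge=8 Juniper=22 → close Greywater (overflow 15)
  26÷4 = 6 each, +1 to first 2
Round 3: Fernhollow=34 Hollowpine=23 Ironridge=14 Juniper=28 → close Fernhollow (overflow 21)
  34÷3 = 11 each, +1 to first 1
Round 4: Hollowpine=35 Ironridge=25 Juniper=39 → close Juniper (overflow 29)
  39÷2 = 19 each, +1 to first 1
Round 5: Hollowpine=55 Ironridge=44 → close Hollowpine (overflow 46)
  55÷1 = 55 each, +1 to first 0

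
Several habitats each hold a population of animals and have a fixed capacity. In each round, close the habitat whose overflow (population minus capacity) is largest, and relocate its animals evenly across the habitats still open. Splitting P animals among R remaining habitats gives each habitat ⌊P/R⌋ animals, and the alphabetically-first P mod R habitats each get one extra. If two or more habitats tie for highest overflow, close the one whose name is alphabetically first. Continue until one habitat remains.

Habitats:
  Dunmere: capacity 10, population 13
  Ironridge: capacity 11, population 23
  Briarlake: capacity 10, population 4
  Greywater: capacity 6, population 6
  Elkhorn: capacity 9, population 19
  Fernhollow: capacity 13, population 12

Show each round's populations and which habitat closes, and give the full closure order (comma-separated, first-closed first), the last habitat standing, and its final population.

Closure order: Ironridge, Elkhorn, Dunmere, Greywater, Fernhollow
Last habitat: Briarlake with 77 animals

Round 1: Briarlake=4 Dunmere=13 Elkhorn=19 Fernhollow=12 Greywater=6 Ironridge=23 → close Ironridge (overflow 12)
  23÷5 = 4 each, +1 to first 3
Round 2: Briarlake=9 Dunmere=18 Elkhorn=24 Fernhollow=16 Greywater=10 → close Elkhorn (overflow 15)
  24÷4 = 6 each, +1 to first 0
Round 3: Briarlake=15 Dunmere=24 Fernhollow=22 Greywater=16 → close Dunmere (overflow 14)
  24÷3 = 8 each, +1 to first 0
Round 4: Briarlake=23 Fernhollow=30 Greywater=24 → close Greywater (overflow 18)
  24÷2 = 12 each, +1 to first 0
Round 5: Briarlake=35 Fernhollow=42 → close Fernhollow (overflow 29)
  42÷1 = 42 each, +1 to first 0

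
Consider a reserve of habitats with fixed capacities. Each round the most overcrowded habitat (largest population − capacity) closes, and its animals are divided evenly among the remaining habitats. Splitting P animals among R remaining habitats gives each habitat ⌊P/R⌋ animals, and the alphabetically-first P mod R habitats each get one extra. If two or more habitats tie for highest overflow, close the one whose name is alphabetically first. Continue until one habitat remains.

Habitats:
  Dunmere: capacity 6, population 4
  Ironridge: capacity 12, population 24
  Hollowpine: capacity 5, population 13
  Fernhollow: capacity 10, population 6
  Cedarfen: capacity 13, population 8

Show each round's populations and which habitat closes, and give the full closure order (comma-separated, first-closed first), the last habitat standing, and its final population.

Round 1: Cedarfen=8 Dunmere=4 Fernhollow=6 Hollowpine=13 Ironridge=24 → close Ironridge (overflow 12)
  24÷4 = 6 each, +1 to first 0
Round 2: Cedarfen=14 Dunmere=10 Fernhollow=12 Hollowpine=19 → close Hollowpine (overflow 14)
  19÷3 = 6 each, +1 to first 1
Round 3: Cedarfen=21 Dunmere=16 Fernhollow=18 → close Dunmere (overflow 10)
  16÷2 = 8 each, +1 to first 0
Round 4: Cedarfen=29 Fernhollow=26 → close Cedarfen (overflow 16)
  29÷1 = 29 each, +1 to first 0

Closure order: Ironridge, Hollowpine, Dunmere, Cedarfen
Last habitat: Fernhollow with 55 animals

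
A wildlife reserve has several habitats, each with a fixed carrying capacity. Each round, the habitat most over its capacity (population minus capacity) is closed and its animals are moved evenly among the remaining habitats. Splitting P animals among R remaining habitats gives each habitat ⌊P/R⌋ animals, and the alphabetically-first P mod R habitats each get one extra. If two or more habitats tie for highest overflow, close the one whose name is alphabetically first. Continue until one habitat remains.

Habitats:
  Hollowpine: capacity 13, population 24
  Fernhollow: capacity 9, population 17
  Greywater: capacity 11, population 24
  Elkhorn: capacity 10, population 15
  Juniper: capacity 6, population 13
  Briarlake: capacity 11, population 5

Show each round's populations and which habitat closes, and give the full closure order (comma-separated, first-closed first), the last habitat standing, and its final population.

Closure order: Greywater, Hollowpine, Fernhollow, Elkhorn, Juniper
Last habitat: Briarlake with 98 animals

Round 1: Briarlake=5 Elkhorn=15 Fernhollow=17 Greywater=24 Hollowpine=24 Juniper=13 → close Greywater (overflow 13)
  24÷5 = 4 each, +1 to first 4
Round 2: Briarlake=10 Elkhorn=20 Fernhollow=22 Hollowpine=29 Juniper=17 → close Hollowpine (overflow 16)
  29÷4 = 7 each, +1 to first 1
Round 3: Briarlake=18 Elkhorn=27 Fernhollow=29 Juniper=24 → close Fernhollow (overflow 20)
  29÷3 = 9 each, +1 to first 2
Round 4: Briarlake=28 Elkhorn=37 Juniper=33 → close Elkhorn (overflow 27)
  37÷2 = 18 each, +1 to first 1
Round 5: Briarlake=47 Juniper=51 → close Juniper (overflow 45)
  51÷1 = 51 each, +1 to first 0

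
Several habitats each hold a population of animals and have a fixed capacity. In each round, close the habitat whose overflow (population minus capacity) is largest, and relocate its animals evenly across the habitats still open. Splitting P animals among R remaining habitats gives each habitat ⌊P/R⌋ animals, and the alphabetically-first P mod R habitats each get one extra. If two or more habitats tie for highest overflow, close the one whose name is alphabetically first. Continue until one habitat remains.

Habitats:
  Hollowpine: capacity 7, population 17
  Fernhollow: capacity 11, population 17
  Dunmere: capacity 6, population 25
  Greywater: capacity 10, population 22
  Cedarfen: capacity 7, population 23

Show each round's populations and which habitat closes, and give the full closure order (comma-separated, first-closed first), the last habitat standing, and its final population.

Round 1: Cedarfen=23 Dunmere=25 Fernhollow=17 Greywater=22 Hollowpine=17 → close Dunmere (overflow 19)
  25÷4 = 6 each, +1 to first 1
Round 2: Cedarfen=30 Fernhollow=23 Greywater=28 Hollowpine=23 → close Cedarfen (overflow 23)
  30÷3 = 10 each, +1 to first 0
Round 3: Fernhollow=33 Greywater=38 Hollowpine=33 → close Greywater (overflow 28)
  38÷2 = 19 each, +1 to first 0
Round 4: Fernhollow=52 Hollowpine=52 → close Hollowpine (overflow 45)
  52÷1 = 52 each, +1 to first 0

Closure order: Dunmere, Cedarfen, Greywater, Hollowpine
Last habitat: Fernhollow with 104 animals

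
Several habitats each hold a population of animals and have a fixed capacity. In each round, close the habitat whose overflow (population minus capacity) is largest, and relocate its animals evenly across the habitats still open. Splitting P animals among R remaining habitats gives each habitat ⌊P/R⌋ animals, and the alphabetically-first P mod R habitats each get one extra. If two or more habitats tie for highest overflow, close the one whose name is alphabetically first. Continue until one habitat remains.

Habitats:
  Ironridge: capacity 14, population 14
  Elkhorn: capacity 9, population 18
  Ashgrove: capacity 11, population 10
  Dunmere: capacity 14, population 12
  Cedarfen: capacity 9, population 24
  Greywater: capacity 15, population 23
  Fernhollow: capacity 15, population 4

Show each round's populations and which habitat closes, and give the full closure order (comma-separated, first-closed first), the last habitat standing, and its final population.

Closure order: Cedarfen, Elkhorn, Greywater, Ashgrove, Dunmere, Ironridge
Last habitat: Fernhollow with 105 animals

Round 1: Ashgrove=10 Cedarfen=24 Dunmere=12 Elkhorn=18 Fernhollow=4 Greywater=23 Ironridge=14 → close Cedarfen (overflow 15)
  24÷6 = 4 each, +1 to first 0
Round 2: Ashgrove=14 Dunmere=16 Elkhorn=22 Fernhollow=8 Greywater=27 Ironridge=18 → close Elkhorn (overflow 13)
  22÷5 = 4 each, +1 to first 2
Round 3: Ashgrove=19 Dunmere=21 Fernhollow=12 Greywater=31 Ironridge=22 → close Greywater (overflow 16)
  31÷4 = 7 each, +1 to first 3
Round 4: Ashgrove=27 Dunmere=29 Fernhollow=20 Ironridge=29 → close Ashgrove (overflow 16)
  27÷3 = 9 each, +1 to first 0
Round 5: Dunmere=38 Fernhollow=29 Ironridge=38 → close Dunmere (overflow 24)
  38÷2 = 19 each, +1 to first 0
Round 6: Fernhollow=48 Ironridge=57 → close Ironridge (overflow 43)
  57÷1 = 57 each, +1 to first 0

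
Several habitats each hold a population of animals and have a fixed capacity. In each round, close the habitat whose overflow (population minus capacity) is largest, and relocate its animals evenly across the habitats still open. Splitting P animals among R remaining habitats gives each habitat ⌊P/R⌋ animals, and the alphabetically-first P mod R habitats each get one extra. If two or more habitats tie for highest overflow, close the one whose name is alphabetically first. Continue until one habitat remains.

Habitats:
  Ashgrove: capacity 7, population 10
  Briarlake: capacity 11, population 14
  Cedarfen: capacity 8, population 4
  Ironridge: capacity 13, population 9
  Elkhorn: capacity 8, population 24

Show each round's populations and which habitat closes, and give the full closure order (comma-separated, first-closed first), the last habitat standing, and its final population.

Round 1: Ashgrove=10 Briarlake=14 Cedarfen=4 Elkhorn=24 Ironridge=9 → close Elkhorn (overflow 16)
  24÷4 = 6 each, +1 to first 0
Round 2: Ashgrove=16 Briarlake=20 Cedarfen=10 Ironridge=15 → close Ashgrove (overflow 9)
  16÷3 = 5 each, +1 to first 1
Round 3: Briarlake=26 Cedarfen=15 Ironridge=20 → close Briarlake (overflow 15)
  26÷2 = 13 each, +1 to first 0
Round 4: Cedarfen=28 Ironridge=33 → close Cedarfen (overflow 20)
  28÷1 = 28 each, +1 to first 0

Closure order: Elkhorn, Ashgrove, Briarlake, Cedarfen
Last habitat: Ironridge with 61 animals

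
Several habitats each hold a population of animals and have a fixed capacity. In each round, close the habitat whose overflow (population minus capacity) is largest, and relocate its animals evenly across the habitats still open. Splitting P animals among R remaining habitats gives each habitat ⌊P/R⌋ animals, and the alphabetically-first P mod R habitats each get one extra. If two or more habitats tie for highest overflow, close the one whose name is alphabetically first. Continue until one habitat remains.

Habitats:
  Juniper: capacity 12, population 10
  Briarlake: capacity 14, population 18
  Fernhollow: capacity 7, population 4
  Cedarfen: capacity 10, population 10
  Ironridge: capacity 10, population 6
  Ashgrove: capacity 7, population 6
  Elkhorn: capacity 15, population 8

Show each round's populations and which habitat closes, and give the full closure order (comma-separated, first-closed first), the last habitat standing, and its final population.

Closure order: Briarlake, Cedarfen, Ashgrove, Fernhollow, Juniper, Ironridge
Last habitat: Elkhorn with 62 animals

Round 1: Ashgrove=6 Briarlake=18 Cedarfen=10 Elkhorn=8 Fernhollow=4 Ironridge=6 Juniper=10 → close Briarlake (overflow 4)
  18÷6 = 3 each, +1 to first 0
Round 2: Ashgrove=9 Cedarfen=13 Elkhorn=11 Fernhollow=7 Ironridge=9 Juniper=13 → close Cedarfen (overflow 3)
  13÷5 = 2 each, +1 to first 3
Round 3: Ashgrove=12 Elkhorn=14 Fernhollow=10 Ironridge=11 Juniper=15 → close Ashgrove (overflow 5)
  12÷4 = 3 each, +1 to first 0
Round 4: Elkhorn=17 Fernhollow=13 Ironridge=14 Juniper=18 → close Fernhollow (overflow 6)
  13÷3 = 4 each, +1 to first 1
Round 5: Elkhorn=22 Ironridge=18 Juniper=22 → close Juniper (overflow 10)
  22÷2 = 11 each, +1 to first 0
Round 6: Elkhorn=33 Ironridge=29 → close Ironridge (overflow 19)
  29÷1 = 29 each, +1 to first 0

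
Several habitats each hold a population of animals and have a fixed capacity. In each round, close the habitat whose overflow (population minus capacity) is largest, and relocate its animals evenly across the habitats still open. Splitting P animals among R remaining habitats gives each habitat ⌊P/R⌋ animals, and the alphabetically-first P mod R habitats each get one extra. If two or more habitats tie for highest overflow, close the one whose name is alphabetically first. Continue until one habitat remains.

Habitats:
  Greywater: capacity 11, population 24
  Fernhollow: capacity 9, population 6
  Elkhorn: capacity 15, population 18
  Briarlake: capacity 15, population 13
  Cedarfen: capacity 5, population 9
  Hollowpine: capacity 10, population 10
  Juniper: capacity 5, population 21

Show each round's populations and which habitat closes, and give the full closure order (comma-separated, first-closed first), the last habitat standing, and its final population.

Closure order: Juniper, Greywater, Cedarfen, Elkhorn, Briarlake, Fernhollow
Last habitat: Hollowpine with 101 animals

Round 1: Briarlake=13 Cedarfen=9 Elkhorn=18 Fernhollow=6 Greywater=24 Hollowpine=10 Juniper=21 → close Juniper (overflow 16)
  21÷6 = 3 each, +1 to first 3
Round 2: Briarlake=17 Cedarfen=13 Elkhorn=22 Fernhollow=9 Greywater=27 Hollowpine=13 → close Greywater (overflow 16)
  27÷5 = 5 each, +1 to first 2
Round 3: Briarlake=23 Cedarfen=19 Elkhorn=27 Fernhollow=14 Hollowpine=18 → close Cedarfen (overflow 14)
  19÷4 = 4 each, +1 to first 3
Round 4: Briarlake=28 Elkhorn=32 Fernhollow=19 Hollowpine=22 → close Elkhorn (overflow 17)
  32÷3 = 10 each, +1 to first 2
Round 5: Briarlake=39 Fernhollow=30 Hollowpine=32 → close Briarlake (overflow 24)
  39÷2 = 19 each, +1 to first 1
Round 6: Fernhollow=50 Hollowpine=51 → close Fernhollow (overflow 41)
  50÷1 = 50 each, +1 to first 0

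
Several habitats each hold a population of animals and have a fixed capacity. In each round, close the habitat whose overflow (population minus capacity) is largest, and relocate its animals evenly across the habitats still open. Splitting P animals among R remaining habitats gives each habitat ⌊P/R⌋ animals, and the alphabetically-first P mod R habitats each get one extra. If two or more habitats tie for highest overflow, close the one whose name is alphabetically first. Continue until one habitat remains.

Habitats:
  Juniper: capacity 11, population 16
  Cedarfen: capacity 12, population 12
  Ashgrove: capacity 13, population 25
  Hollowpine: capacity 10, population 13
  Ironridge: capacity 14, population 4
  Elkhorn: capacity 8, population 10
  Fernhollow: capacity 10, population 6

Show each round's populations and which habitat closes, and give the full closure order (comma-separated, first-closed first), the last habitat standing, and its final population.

Round 1: Ashgrove=25 Cedarfen=12 Elkhorn=10 Fernhollow=6 Hollowpine=13 Ironridge=4 Juniper=16 → close Ashgrove (overflow 12)
  25÷6 = 4 each, +1 to first 1
Round 2: Cedarfen=17 Elkhorn=14 Fernhollow=10 Hollowpine=17 Ironridge=8 Juniper=20 → close Juniper (overflow 9)
  20÷5 = 4 each, +1 to first 0
Round 3: Cedarfen=21 Elkhorn=18 Fernhollow=14 Hollowpine=21 Ironridge=12 → close Hollowpine (overflow 11)
  21÷4 = 5 each, +1 to first 1
Round 4: Cedarfen=27 Elkhorn=23 Fernhollow=19 Ironridge=17 → close Cedarfen (overflow 15)
  27÷3 = 9 each, +1 to first 0
Round 5: Elkhorn=32 Fernhollow=28 Ironridge=26 → close Elkhorn (overflow 24)
  32÷2 = 16 each, +1 to first 0
Round 6: Fernhollow=44 Ironridge=42 → close Fernhollow (overflow 34)
  44÷1 = 44 each, +1 to first 0

Closure order: Ashgrove, Juniper, Hollowpine, Cedarfen, Elkhorn, Fernhollow
Last habitat: Ironridge with 86 animals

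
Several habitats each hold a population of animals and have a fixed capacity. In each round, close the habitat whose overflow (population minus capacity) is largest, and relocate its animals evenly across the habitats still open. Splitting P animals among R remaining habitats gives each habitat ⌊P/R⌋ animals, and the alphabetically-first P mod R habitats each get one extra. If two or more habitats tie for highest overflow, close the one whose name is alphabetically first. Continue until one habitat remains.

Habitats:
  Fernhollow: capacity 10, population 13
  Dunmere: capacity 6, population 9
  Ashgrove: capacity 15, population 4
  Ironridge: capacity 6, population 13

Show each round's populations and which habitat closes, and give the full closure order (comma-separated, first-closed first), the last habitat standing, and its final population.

Round 1: Ashgrove=4 Dunmere=9 Fernhollow=13 Ironridge=13 → close Ironridge (overflow 7)
  13÷3 = 4 each, +1 to first 1
Round 2: Ashgrove=9 Dunmere=13 Fernhollow=17 → close Dunmere (overflow 7)
  13÷2 = 6 each, +1 to first 1
Round 3: Ashgrove=16 Fernhollow=23 → close Fernhollow (overflow 13)
  23÷1 = 23 each, +1 to first 0

Closure order: Ironridge, Dunmere, Fernhollow
Last habitat: Ashgrove with 39 animals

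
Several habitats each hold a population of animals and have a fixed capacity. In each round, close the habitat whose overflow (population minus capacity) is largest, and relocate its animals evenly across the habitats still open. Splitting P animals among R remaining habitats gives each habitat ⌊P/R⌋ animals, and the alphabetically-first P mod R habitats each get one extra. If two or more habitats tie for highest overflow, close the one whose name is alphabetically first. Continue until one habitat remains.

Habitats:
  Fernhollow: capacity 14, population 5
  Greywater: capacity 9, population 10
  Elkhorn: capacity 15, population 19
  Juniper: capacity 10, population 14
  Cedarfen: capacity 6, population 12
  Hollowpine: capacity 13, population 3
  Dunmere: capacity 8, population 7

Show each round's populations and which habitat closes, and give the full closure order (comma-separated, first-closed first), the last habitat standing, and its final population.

Closure order: Cedarfen, Elkhorn, Juniper, Greywater, Dunmere, Fernhollow
Last habitat: Hollowpine with 70 animals

Round 1: Cedarfen=12 Dunmere=7 Elkhorn=19 Fernhollow=5 Greywater=10 Hollowpine=3 Juniper=14 → close Cedarfen (overflow 6)
  12÷6 = 2 each, +1 to first 0
Round 2: Dunmere=9 Elkhorn=21 Fernhollow=7 Greywater=12 Hollowpine=5 Juniper=16 → close Elkhorn (overflow 6)
  21÷5 = 4 each, +1 to first 1
Round 3: Dunmere=14 Fernhollow=11 Greywater=16 Hollowpine=9 Juniper=20 → close Juniper (overflow 10)
  20÷4 = 5 each, +1 to first 0
Round 4: Dunmere=19 Fernhollow=16 Greywater=21 Hollowpine=14 → close Greywater (overflow 12)
  21÷3 = 7 each, +1 to first 0
Round 5: Dunmere=26 Fernhollow=23 Hollowpine=21 → close Dunmere (overflow 18)
  26÷2 = 13 each, +1 to first 0
Round 6: Fernhollow=36 Hollowpine=34 → close Fernhollow (overflow 22)
  36÷1 = 36 each, +1 to first 0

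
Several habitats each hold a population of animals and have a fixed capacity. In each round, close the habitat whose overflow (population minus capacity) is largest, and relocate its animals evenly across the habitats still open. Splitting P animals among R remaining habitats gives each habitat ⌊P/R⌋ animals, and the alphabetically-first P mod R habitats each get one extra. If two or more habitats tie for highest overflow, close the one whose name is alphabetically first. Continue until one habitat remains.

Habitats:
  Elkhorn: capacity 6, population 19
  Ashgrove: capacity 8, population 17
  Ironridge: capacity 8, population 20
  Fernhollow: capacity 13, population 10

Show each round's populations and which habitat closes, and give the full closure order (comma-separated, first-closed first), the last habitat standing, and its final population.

Round 1: Ashgrove=17 Elkhorn=19 Fernhollow=10 Ironridge=20 → close Elkhorn (overflow 13)
  19÷3 = 6 each, +1 to first 1
Round 2: Ashgrove=24 Fernhollow=16 Ironridge=26 → close Ironridge (overflow 18)
  26÷2 = 13 each, +1 to first 0
Round 3: Ashgrove=37 Fernhollow=29 → close Ashgrove (overflow 29)
  37÷1 = 37 each, +1 to first 0

Closure order: Elkhorn, Ironridge, Ashgrove
Last habitat: Fernhollow with 66 animals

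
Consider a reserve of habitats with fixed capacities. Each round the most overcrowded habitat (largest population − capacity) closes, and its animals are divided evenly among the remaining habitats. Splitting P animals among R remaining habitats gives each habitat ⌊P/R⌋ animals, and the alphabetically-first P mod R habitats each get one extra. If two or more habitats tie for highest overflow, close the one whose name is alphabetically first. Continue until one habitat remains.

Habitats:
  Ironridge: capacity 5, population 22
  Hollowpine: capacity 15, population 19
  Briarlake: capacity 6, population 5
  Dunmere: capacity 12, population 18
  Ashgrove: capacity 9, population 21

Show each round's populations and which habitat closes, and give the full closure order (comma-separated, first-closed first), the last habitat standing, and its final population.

Closure order: Ironridge, Ashgrove, Dunmere, Hollowpine
Last habitat: Briarlake with 85 animals

Round 1: Ashgrove=21 Briarlake=5 Dunmere=18 Hollowpine=19 Ironridge=22 → close Ironridge (overflow 17)
  22÷4 = 5 each, +1 to first 2
Round 2: Ashgrove=27 Briarlake=11 Dunmere=23 Hollowpine=24 → close Ashgrove (overflow 18)
  27÷3 = 9 each, +1 to first 0
Round 3: Briarlake=20 Dunmere=32 Hollowpine=33 → close Dunmere (overflow 20)
  32÷2 = 16 each, +1 to first 0
Round 4: Briarlake=36 Hollowpine=49 → close Hollowpine (overflow 34)
  49÷1 = 49 each, +1 to first 0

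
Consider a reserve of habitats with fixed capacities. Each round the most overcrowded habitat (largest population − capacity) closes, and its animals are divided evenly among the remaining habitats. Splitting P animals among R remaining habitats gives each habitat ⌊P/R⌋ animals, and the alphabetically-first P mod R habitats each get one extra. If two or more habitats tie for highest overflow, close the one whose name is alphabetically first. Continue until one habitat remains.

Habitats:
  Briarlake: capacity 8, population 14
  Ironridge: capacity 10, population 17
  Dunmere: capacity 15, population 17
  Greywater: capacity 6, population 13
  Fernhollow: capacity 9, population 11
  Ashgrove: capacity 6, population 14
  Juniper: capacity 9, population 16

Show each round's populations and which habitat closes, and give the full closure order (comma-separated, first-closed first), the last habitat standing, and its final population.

Closure order: Ashgrove, Briarlake, Greywater, Ironridge, Juniper, Dunmere
Last habitat: Fernhollow with 102 animals

Round 1: Ashgrove=14 Briarlake=14 Dunmere=17 Fernhollow=11 Greywater=13 Ironridge=17 Juniper=16 → close Ashgrove (overflow 8)
  14÷6 = 2 each, +1 to first 2
Round 2: Briarlake=17 Dunmere=20 Fernhollow=13 Greywater=15 Ironridge=19 Juniper=18 → close Briarlake (overflow 9)
  17÷5 = 3 each, +1 to first 2
Round 3: Dunmere=24 Fernhollow=17 Greywater=18 Ironridge=22 Juniper=21 → close Greywater (overflow 12)
  18÷4 = 4 each, +1 to first 2
Round 4: Dunmere=29 Fernhollow=22 Ironridge=26 Juniper=25 → close Ironridge (overflow 16)
  26÷3 = 8 each, +1 to first 2
Round 5: Dunmere=38 Fernhollow=31 Juniper=33 → close Juniper (overflow 24)
  33÷2 = 16 each, +1 to first 1
Round 6: Dunmere=55 Fernhollow=47 → close Dunmere (overflow 40)
  55÷1 = 55 each, +1 to first 0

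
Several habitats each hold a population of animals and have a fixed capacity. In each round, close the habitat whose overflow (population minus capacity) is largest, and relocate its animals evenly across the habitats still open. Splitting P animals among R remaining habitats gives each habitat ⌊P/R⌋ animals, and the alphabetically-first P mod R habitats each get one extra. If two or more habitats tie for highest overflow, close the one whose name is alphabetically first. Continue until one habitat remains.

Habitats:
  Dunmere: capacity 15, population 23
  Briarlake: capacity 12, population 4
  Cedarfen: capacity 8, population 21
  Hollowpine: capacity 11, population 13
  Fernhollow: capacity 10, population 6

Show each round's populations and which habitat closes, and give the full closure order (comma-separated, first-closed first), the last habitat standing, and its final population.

Closure order: Cedarfen, Dunmere, Hollowpine, Fernhollow
Last habitat: Briarlake with 67 animals

Round 1: Briarlake=4 Cedarfen=21 Dunmere=23 Fernhollow=6 Hollowpine=13 → close Cedarfen (overflow 13)
  21÷4 = 5 each, +1 to first 1
Round 2: Briarlake=10 Dunmere=28 Fernhollow=11 Hollowpine=18 → close Dunmere (overflow 13)
  28÷3 = 9 each, +1 to first 1
Round 3: Briarlake=20 Fernhollow=20 Hollowpine=27 → close Hollowpine (overflow 16)
  27÷2 = 13 each, +1 to first 1
Round 4: Briarlake=34 Fernhollow=33 → close Fernhollow (overflow 23)
  33÷1 = 33 each, +1 to first 0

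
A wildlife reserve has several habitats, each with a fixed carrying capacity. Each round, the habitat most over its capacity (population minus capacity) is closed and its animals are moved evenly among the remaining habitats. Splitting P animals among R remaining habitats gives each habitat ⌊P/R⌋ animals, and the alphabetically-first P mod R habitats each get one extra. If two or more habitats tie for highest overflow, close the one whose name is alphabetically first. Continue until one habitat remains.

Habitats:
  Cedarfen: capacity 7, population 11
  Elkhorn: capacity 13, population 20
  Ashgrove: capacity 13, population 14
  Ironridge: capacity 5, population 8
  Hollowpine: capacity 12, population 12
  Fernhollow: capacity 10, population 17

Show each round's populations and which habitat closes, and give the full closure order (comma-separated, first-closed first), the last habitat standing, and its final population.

Round 1: Ashgrove=14 Cedarfen=11 Elkhorn=20 Fernhollow=17 Hollowpine=12 Ironridge=8 → close Elkhorn (overflow 7)
  20÷5 = 4 each, +1 to first 0
Round 2: Ashgrove=18 Cedarfen=15 Fernhollow=21 Hollowpine=16 Ironridge=12 → close Fernhollow (overflow 11)
  21÷4 = 5 each, +1 to first 1
Round 3: Ashgrove=24 Cedarfen=20 Hollowpine=21 Ironridge=17 → close Cedarfen (overflow 13)
  20÷3 = 6 each, +1 to first 2
Round 4: Ashgrove=31 Hollowpine=28 Ironridge=23 → close Ashgrove (overflow 18)
  31÷2 = 15 each, +1 to first 1
Round 5: Hollowpine=44 Ironridge=38 → close Ironridge (overflow 33)
  38÷1 = 38 each, +1 to first 0

Closure order: Elkhorn, Fernhollow, Cedarfen, Ashgrove, Ironridge
Last habitat: Hollowpine with 82 animals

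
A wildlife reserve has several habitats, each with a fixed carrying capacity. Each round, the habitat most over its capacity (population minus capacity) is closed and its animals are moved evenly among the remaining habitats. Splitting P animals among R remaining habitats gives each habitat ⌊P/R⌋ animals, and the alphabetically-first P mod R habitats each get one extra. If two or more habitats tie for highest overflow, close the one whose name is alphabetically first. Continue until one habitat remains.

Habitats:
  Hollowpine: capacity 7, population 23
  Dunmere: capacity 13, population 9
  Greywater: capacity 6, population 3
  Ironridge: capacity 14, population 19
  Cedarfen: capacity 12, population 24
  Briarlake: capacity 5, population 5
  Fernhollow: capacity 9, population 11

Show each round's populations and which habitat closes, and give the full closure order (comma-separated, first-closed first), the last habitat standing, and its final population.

Round 1: Briarlake=5 Cedarfen=24 Dunmere=9 Fernhollow=11 Greywater=3 Hollowpine=23 Ironridge=19 → close Hollowpine (overflow 16)
  23÷6 = 3 each, +1 to first 5
Round 2: Briarlake=9 Cedarfen=28 Dunmere=13 Fernhollow=15 Greywater=7 Ironridge=22 → close Cedarfen (overflow 16)
  28÷5 = 5 each, +1 to first 3
Round 3: Briarlake=15 Dunmere=19 Fernhollow=21 Greywater=12 Ironridge=27 → close Ironridge (overflow 13)
  27÷4 = 6 each, +1 to first 3
Round 4: Briarlake=22 Dunmere=26 Fernhollow=28 Greywater=18 → close Fernhollow (overflow 19)
  28÷3 = 9 each, +1 to first 1
Round 5: Briarlake=32 Dunmere=35 Greywater=27 → close Briarlake (overflow 27)
  32÷2 = 16 each, +1 to first 0
Round 6: Dunmere=51 Greywater=43 → close Dunmere (overflow 38)
  51÷1 = 51 each, +1 to first 0

Closure order: Hollowpine, Cedarfen, Ironridge, Fernhollow, Briarlake, Dunmere
Last habitat: Greywater with 94 animals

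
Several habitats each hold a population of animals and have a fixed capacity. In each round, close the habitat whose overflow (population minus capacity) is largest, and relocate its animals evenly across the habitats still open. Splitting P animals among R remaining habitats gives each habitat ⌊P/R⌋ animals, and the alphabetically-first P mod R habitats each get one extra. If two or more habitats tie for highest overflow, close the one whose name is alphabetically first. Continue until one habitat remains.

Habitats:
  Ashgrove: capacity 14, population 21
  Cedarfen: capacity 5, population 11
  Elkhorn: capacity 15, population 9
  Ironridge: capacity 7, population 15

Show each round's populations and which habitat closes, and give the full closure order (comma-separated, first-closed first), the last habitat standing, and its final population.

Round 1: Ashgrove=21 Cedarfen=11 Elkhorn=9 Ironridge=15 → close Ironridge (overflow 8)
  15÷3 = 5 each, +1 to first 0
Round 2: Ashgrove=26 Cedarfen=16 Elkhorn=14 → close Ashgrove (overflow 12)
  26÷2 = 13 each, +1 to first 0
Round 3: Cedarfen=29 Elkhorn=27 → close Cedarfen (overflow 24)
  29÷1 = 29 each, +1 to first 0

Closure order: Ironridge, Ashgrove, Cedarfen
Last habitat: Elkhorn with 56 animals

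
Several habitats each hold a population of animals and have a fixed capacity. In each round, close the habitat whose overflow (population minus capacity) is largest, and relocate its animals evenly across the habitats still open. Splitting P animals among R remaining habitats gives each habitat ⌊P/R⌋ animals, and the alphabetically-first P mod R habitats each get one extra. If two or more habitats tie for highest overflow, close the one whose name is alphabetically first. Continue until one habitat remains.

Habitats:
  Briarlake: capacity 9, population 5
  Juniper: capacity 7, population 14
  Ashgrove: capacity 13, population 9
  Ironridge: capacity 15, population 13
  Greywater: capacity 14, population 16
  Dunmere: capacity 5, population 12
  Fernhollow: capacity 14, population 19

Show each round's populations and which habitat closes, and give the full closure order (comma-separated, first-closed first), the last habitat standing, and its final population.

Closure order: Dunmere, Juniper, Fernhollow, Greywater, Ironridge, Ashgrove
Last habitat: Briarlake with 88 animals

Round 1: Ashgrove=9 Briarlake=5 Dunmere=12 Fernhollow=19 Greywater=16 Ironridge=13 Juniper=14 → close Dunmere (overflow 7)
  12÷6 = 2 each, +1 to first 0
Round 2: Ashgrove=11 Briarlake=7 Fernhollow=21 Greywater=18 Ironridge=15 Juniper=16 → close Juniper (overflow 9)
  16÷5 = 3 each, +1 to first 1
Round 3: Ashgrove=15 Briarlake=10 Fernhollow=24 Greywater=21 Ironridge=18 → close Fernhollow (overflow 10)
  24÷4 = 6 each, +1 to first 0
Round 4: Ashgrove=21 Briarlake=16 Greywater=27 Ironridge=24 → close Greywater (overflow 13)
  27÷3 = 9 each, +1 to first 0
Round 5: Ashgrove=30 Briarlake=25 Ironridge=33 → close Ironridge (overflow 18)
  33÷2 = 16 each, +1 to first 1
Round 6: Ashgrove=47 Briarlake=41 → close Ashgrove (overflow 34)
  47÷1 = 47 each, +1 to first 0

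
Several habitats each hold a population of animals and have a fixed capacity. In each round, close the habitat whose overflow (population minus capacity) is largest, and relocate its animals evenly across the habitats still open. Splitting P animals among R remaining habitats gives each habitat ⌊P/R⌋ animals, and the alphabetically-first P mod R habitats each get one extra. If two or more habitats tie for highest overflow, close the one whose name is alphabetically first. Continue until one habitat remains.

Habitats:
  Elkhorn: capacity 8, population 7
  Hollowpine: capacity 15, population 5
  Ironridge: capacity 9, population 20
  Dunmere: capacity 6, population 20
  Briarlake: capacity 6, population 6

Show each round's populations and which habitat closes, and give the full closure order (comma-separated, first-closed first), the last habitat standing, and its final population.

Round 1: Briarlake=6 Dunmere=20 Elkhorn=7 Hollowpine=5 Ironridge=20 → close Dunmere (overflow 14)
  20÷4 = 5 each, +1 to first 0
Round 2: Briarlake=11 Elkhorn=12 Hollowpine=10 Ironridge=25 → close Ironridge (overflow 16)
  25÷3 = 8 each, +1 to first 1
Round 3: Briarlake=20 Elkhorn=20 Hollowpine=18 → close Briarlake (overflow 14)
  20÷2 = 10 each, +1 to first 0
Round 4: Elkhorn=30 Hollowpine=28 → close Elkhorn (overflow 22)
  30÷1 = 30 each, +1 to first 0

Closure order: Dunmere, Ironridge, Briarlake, Elkhorn
Last habitat: Hollowpine with 58 animals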